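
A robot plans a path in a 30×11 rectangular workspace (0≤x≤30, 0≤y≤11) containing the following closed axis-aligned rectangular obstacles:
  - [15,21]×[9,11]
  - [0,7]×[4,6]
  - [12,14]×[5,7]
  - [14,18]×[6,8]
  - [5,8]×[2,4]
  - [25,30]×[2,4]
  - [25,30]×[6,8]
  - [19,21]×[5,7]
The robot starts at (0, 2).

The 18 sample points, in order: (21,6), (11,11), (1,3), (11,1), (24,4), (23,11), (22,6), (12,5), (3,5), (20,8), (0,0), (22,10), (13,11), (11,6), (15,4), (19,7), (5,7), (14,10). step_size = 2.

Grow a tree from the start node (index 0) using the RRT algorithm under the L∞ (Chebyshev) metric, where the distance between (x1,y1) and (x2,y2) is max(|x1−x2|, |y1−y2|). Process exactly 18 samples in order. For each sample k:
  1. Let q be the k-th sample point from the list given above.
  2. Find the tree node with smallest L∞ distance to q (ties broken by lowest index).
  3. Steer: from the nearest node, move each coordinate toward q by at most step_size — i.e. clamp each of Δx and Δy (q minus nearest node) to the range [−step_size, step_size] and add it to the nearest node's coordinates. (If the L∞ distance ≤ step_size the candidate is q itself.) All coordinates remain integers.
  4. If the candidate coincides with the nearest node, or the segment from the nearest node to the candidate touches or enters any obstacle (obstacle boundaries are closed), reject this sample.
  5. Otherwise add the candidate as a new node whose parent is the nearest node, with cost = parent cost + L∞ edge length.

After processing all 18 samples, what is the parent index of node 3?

Parent of node 3: 0

1. q=(21,6) nearest=0 d=21 new=(2,4) → blocked by [0,7]×[4,6], reject
2. q=(11,11) nearest=0 d=11 new=(2,4) → blocked by [0,7]×[4,6], reject
3. q=(1,3) nearest=0 d=1 new=(1,3) → add node 1 parent=0 cost=1
4. q=(11,1) nearest=1 d=10 new=(3,1) → add node 2 parent=1 cost=3
5. q=(24,4) nearest=2 d=21 new=(5,3) → blocked by [5,8]×[2,4], reject
6. q=(23,11) nearest=2 d=20 new=(5,3) → blocked by [5,8]×[2,4], reject
7. q=(22,6) nearest=2 d=19 new=(5,3) → blocked by [5,8]×[2,4], reject
8. q=(12,5) nearest=2 d=9 new=(5,3) → blocked by [5,8]×[2,4], reject
9. q=(3,5) nearest=1 d=2 new=(3,5) → blocked by [0,7]×[4,6], reject
10. q=(20,8) nearest=2 d=17 new=(5,3) → blocked by [5,8]×[2,4], reject
11. q=(0,0) nearest=0 d=2 new=(0,0) → add node 3 parent=0 cost=2
12. q=(22,10) nearest=2 d=19 new=(5,3) → blocked by [5,8]×[2,4], reject
13. q=(13,11) nearest=2 d=10 new=(5,3) → blocked by [5,8]×[2,4], reject
14. q=(11,6) nearest=2 d=8 new=(5,3) → blocked by [5,8]×[2,4], reject
15. q=(15,4) nearest=2 d=12 new=(5,3) → blocked by [5,8]×[2,4], reject
16. q=(19,7) nearest=2 d=16 new=(5,3) → blocked by [5,8]×[2,4], reject
17. q=(5,7) nearest=1 d=4 new=(3,5) → blocked by [0,7]×[4,6], reject
18. q=(14,10) nearest=2 d=11 new=(5,3) → blocked by [5,8]×[2,4], reject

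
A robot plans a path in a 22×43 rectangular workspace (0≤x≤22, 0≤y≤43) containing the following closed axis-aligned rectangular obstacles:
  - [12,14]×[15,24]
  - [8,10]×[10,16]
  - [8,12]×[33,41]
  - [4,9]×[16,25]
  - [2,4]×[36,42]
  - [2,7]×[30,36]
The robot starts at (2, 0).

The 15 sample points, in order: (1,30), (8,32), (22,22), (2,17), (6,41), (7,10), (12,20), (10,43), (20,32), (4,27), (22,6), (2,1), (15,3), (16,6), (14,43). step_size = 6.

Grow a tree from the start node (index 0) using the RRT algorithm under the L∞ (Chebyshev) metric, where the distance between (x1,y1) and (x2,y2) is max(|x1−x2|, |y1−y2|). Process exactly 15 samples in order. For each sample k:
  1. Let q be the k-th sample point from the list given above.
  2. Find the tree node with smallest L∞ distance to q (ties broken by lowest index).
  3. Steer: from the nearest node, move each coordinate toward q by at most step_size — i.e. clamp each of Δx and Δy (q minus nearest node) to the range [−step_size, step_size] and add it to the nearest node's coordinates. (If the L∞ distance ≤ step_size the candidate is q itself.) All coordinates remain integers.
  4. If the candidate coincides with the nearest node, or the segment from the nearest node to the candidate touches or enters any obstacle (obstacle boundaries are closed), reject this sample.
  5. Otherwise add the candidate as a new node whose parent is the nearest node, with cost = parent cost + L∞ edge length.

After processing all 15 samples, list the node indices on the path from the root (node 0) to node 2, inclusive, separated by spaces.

1. q=(1,30) nearest=0 d=30 new=(1,6) → add node 1 parent=0 cost=6
2. q=(8,32) nearest=1 d=26 new=(7,12) → add node 2 parent=1 cost=12
3. q=(22,22) nearest=2 d=15 new=(13,18) → blocked by [12,14]×[15,24], reject
4. q=(2,17) nearest=2 d=5 new=(2,17) → add node 3 parent=2 cost=17
5. q=(6,41) nearest=3 d=24 new=(6,23) → blocked by [4,9]×[16,25], reject
6. q=(7,10) nearest=2 d=2 new=(7,10) → add node 4 parent=2 cost=14
7. q=(12,20) nearest=2 d=8 new=(12,18) → blocked by [12,14]×[15,24], reject
8. q=(10,43) nearest=3 d=26 new=(8,23) → blocked by [4,9]×[16,25], reject
9. q=(20,32) nearest=3 d=18 new=(8,23) → blocked by [4,9]×[16,25], reject
10. q=(4,27) nearest=3 d=10 new=(4,23) → blocked by [4,9]×[16,25], reject
11. q=(22,6) nearest=2 d=15 new=(13,6) → blocked by [8,10]×[10,16], reject
12. q=(2,1) nearest=0 d=1 new=(2,1) → add node 5 parent=0 cost=1
13. q=(15,3) nearest=4 d=8 new=(13,4) → add node 6 parent=4 cost=20
14. q=(16,6) nearest=6 d=3 new=(16,6) → add node 7 parent=6 cost=23
15. q=(14,43) nearest=3 d=26 new=(8,23) → blocked by [4,9]×[16,25], reject

Path: 0 1 2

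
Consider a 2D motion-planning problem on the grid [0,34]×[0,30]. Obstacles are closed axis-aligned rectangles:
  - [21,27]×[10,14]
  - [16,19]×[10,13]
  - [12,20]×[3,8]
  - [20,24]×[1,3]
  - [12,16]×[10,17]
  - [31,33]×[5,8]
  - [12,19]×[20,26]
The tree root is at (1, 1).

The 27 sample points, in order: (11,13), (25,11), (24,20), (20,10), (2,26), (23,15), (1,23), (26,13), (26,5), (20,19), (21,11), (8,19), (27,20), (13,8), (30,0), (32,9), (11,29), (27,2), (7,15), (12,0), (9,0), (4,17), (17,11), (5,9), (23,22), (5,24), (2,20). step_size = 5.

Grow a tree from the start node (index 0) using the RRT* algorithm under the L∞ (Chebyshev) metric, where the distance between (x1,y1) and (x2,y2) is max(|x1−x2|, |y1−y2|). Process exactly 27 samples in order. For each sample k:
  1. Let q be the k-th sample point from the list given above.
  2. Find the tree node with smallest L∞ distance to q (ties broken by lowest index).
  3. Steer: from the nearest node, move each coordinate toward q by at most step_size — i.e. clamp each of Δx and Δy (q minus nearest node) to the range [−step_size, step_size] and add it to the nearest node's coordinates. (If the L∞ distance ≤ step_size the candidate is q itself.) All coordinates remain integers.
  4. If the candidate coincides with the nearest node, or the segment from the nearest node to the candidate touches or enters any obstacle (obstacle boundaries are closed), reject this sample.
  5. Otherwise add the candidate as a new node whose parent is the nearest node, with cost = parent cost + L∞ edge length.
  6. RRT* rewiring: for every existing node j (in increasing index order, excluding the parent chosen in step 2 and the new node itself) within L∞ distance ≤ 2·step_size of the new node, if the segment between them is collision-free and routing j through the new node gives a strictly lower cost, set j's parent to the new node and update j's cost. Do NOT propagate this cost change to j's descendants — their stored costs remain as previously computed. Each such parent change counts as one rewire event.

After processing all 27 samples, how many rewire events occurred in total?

1. q=(11,13) nearest=0 d=12 new=(6,6) → add node 1 parent=0 cost=5
2. q=(25,11) nearest=1 d=19 new=(11,11) → add node 2 parent=1 cost=10
3. q=(24,20) nearest=2 d=13 new=(16,16) → blocked by [12,16]×[10,17], reject
4. q=(20,10) nearest=2 d=9 new=(16,10) → blocked by [16,19]×[10,13], reject
5. q=(2,26) nearest=2 d=15 new=(6,16) → add node 3 parent=2 cost=15
6. q=(23,15) nearest=2 d=12 new=(16,15) → blocked by [12,16]×[10,17], reject
7. q=(1,23) nearest=3 d=7 new=(1,21) → add node 4 parent=3 cost=20
8. q=(26,13) nearest=2 d=15 new=(16,13) → blocked by [16,19]×[10,13], reject
9. q=(26,5) nearest=2 d=15 new=(16,6) → blocked by [12,20]×[3,8], reject
10. q=(20,19) nearest=2 d=9 new=(16,16) → blocked by [12,16]×[10,17], reject
11. q=(21,11) nearest=2 d=10 new=(16,11) → blocked by [16,19]×[10,13], reject
12. q=(8,19) nearest=3 d=3 new=(8,19) → add node 5 parent=3 cost=18
13. q=(27,20) nearest=2 d=16 new=(16,16) → blocked by [12,16]×[10,17], reject
14. q=(13,8) nearest=2 d=3 new=(13,8) → blocked by [12,20]×[3,8], reject
15. q=(30,0) nearest=2 d=19 new=(16,6) → blocked by [12,20]×[3,8], reject
16. q=(32,9) nearest=2 d=21 new=(16,9) → blocked by [12,16]×[10,17], reject
17. q=(11,29) nearest=4 d=10 new=(6,26) → add node 6 parent=4 cost=25
18. q=(27,2) nearest=2 d=16 new=(16,6) → blocked by [12,20]×[3,8], reject
19. q=(7,15) nearest=3 d=1 new=(7,15) → add node 7 parent=3 cost=16
20. q=(12,0) nearest=1 d=6 new=(11,1) → add node 8 parent=1 cost=10
21. q=(9,0) nearest=8 d=2 new=(9,0) → add node 9 parent=8 cost=12
22. q=(4,17) nearest=3 d=2 new=(4,17) → add node 10 parent=3 cost=17
23. q=(17,11) nearest=2 d=6 new=(16,11) → blocked by [16,19]×[10,13], reject
24. q=(5,9) nearest=1 d=3 new=(5,9) → add node 11 parent=1 cost=8; rewire 7→11 (14<16); rewire 10→11 (16<17)
25. q=(23,22) nearest=2 d=12 new=(16,16) → blocked by [12,16]×[10,17], reject
26. q=(5,24) nearest=6 d=2 new=(5,24) → add node 12 parent=6 cost=27
27. q=(2,20) nearest=4 d=1 new=(2,20) → add node 13 parent=4 cost=21; rewire 12→13 (25<27)

Rewire events: 3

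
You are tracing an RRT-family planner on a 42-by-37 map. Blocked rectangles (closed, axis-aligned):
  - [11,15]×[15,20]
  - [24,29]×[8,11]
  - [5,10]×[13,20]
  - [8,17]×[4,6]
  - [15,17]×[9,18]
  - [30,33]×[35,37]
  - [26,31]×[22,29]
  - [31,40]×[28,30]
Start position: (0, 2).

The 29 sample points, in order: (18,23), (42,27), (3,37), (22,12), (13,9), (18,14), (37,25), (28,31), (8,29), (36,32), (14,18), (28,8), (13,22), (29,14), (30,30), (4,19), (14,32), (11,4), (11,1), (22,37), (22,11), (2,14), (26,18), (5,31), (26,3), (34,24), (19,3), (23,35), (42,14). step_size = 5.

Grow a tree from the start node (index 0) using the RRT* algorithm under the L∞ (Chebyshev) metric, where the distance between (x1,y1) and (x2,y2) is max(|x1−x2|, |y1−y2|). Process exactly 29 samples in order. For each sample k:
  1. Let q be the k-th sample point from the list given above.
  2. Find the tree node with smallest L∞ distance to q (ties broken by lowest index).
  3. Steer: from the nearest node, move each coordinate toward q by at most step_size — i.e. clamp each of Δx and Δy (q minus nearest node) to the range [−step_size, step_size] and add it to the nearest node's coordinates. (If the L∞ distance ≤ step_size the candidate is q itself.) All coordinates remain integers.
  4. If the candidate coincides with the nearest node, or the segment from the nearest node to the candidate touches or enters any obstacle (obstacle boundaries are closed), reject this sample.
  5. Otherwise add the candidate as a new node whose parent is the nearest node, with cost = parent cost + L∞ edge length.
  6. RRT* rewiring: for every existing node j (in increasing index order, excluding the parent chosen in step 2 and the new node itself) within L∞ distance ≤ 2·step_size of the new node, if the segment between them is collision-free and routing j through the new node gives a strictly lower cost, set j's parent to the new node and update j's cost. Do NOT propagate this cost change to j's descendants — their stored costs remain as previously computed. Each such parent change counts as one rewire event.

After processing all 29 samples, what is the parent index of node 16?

Parent of node 16: 12

1. q=(18,23) nearest=0 d=21 new=(5,7) → add node 1 parent=0 cost=5
2. q=(42,27) nearest=1 d=37 new=(10,12) → add node 2 parent=1 cost=10
3. q=(3,37) nearest=2 d=25 new=(5,17) → blocked by [5,10]×[13,20], reject
4. q=(22,12) nearest=2 d=12 new=(15,12) → blocked by [15,17]×[9,18], reject
5. q=(13,9) nearest=2 d=3 new=(13,9) → add node 3 parent=2 cost=13
6. q=(18,14) nearest=3 d=5 new=(18,14) → blocked by [15,17]×[9,18], reject
7. q=(37,25) nearest=3 d=24 new=(18,14) → blocked by [15,17]×[9,18], reject
8. q=(28,31) nearest=2 d=19 new=(15,17) → blocked by [11,15]×[15,20], reject
9. q=(8,29) nearest=2 d=17 new=(8,17) → blocked by [5,10]×[13,20], reject
10. q=(36,32) nearest=3 d=23 new=(18,14) → blocked by [15,17]×[9,18], reject
11. q=(14,18) nearest=2 d=6 new=(14,17) → blocked by [11,15]×[15,20], reject
12. q=(28,8) nearest=3 d=15 new=(18,8) → add node 4 parent=3 cost=18
13. q=(13,22) nearest=2 d=10 new=(13,17) → blocked by [11,15]×[15,20], reject
14. q=(29,14) nearest=4 d=11 new=(23,13) → add node 5 parent=4 cost=23
15. q=(30,30) nearest=5 d=17 new=(28,18) → add node 6 parent=5 cost=28
16. q=(4,19) nearest=2 d=7 new=(5,17) → blocked by [5,10]×[13,20], reject
17. q=(14,32) nearest=6 d=14 new=(23,23) → add node 7 parent=6 cost=33
18. q=(11,4) nearest=3 d=5 new=(11,4) → blocked by [8,17]×[4,6], reject
19. q=(11,1) nearest=1 d=6 new=(10,2) → blocked by [8,17]×[4,6], reject
20. q=(22,37) nearest=7 d=14 new=(22,28) → add node 8 parent=7 cost=38
21. q=(22,11) nearest=5 d=2 new=(22,11) → add node 9 parent=5 cost=25
22. q=(2,14) nearest=1 d=7 new=(2,12) → add node 10 parent=1 cost=10
23. q=(26,18) nearest=6 d=2 new=(26,18) → add node 11 parent=6 cost=30
24. q=(5,31) nearest=8 d=17 new=(17,31) → add node 12 parent=8 cost=43
25. q=(26,3) nearest=4 d=8 new=(23,3) → add node 13 parent=4 cost=23
26. q=(34,24) nearest=6 d=6 new=(33,23) → add node 14 parent=6 cost=33
27. q=(19,3) nearest=13 d=4 new=(19,3) → add node 15 parent=13 cost=27
28. q=(23,35) nearest=12 d=6 new=(22,35) → add node 16 parent=12 cost=48
29. q=(42,14) nearest=14 d=9 new=(38,18) → add node 17 parent=14 cost=38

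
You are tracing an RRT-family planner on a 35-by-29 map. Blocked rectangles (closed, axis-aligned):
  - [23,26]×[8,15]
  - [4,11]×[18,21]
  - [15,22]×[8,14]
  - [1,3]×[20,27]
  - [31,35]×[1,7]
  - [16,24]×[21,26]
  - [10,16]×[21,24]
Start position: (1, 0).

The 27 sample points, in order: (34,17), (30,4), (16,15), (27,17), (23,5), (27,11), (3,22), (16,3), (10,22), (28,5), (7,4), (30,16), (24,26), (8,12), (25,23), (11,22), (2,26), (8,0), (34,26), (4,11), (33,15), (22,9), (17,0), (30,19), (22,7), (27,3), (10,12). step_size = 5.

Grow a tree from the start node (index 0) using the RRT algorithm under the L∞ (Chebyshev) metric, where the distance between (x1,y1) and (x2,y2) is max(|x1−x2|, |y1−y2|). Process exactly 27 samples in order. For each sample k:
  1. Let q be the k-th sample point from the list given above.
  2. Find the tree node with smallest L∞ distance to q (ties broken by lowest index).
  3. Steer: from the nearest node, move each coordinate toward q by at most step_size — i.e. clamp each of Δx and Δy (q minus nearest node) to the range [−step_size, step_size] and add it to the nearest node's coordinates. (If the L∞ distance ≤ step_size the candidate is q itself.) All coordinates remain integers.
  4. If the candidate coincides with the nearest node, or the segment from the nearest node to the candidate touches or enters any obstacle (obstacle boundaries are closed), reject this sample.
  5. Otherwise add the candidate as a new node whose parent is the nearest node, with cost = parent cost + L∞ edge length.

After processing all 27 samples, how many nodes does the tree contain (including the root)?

Node count: 16

1. q=(34,17) nearest=0 d=33 new=(6,5) → add node 1 parent=0 cost=5
2. q=(30,4) nearest=1 d=24 new=(11,4) → add node 2 parent=1 cost=10
3. q=(16,15) nearest=1 d=10 new=(11,10) → add node 3 parent=1 cost=10
4. q=(27,17) nearest=2 d=16 new=(16,9) → blocked by [15,22]×[8,14], reject
5. q=(23,5) nearest=2 d=12 new=(16,5) → add node 4 parent=2 cost=15
6. q=(27,11) nearest=4 d=11 new=(21,10) → blocked by [15,22]×[8,14], reject
7. q=(3,22) nearest=3 d=12 new=(6,15) → add node 5 parent=3 cost=15
8. q=(16,3) nearest=4 d=2 new=(16,3) → add node 6 parent=4 cost=17
9. q=(10,22) nearest=5 d=7 new=(10,20) → blocked by [4,11]×[18,21], reject
10. q=(28,5) nearest=4 d=12 new=(21,5) → add node 7 parent=4 cost=20
11. q=(7,4) nearest=1 d=1 new=(7,4) → add node 8 parent=1 cost=6
12. q=(30,16) nearest=7 d=11 new=(26,10) → blocked by [23,26]×[8,15], reject
13. q=(24,26) nearest=3 d=16 new=(16,15) → blocked by [15,22]×[8,14], reject
14. q=(8,12) nearest=3 d=3 new=(8,12) → add node 9 parent=3 cost=13
15. q=(25,23) nearest=3 d=14 new=(16,15) → blocked by [15,22]×[8,14], reject
16. q=(11,22) nearest=5 d=7 new=(11,20) → blocked by [4,11]×[18,21], reject
17. q=(2,26) nearest=5 d=11 new=(2,20) → blocked by [1,3]×[20,27], reject
18. q=(8,0) nearest=2 d=4 new=(8,0) → add node 10 parent=2 cost=14
19. q=(34,26) nearest=4 d=21 new=(21,10) → blocked by [15,22]×[8,14], reject
20. q=(4,11) nearest=5 d=4 new=(4,11) → add node 11 parent=5 cost=19
21. q=(33,15) nearest=7 d=12 new=(26,10) → blocked by [23,26]×[8,15], reject
22. q=(22,9) nearest=7 d=4 new=(22,9) → blocked by [15,22]×[8,14], reject
23. q=(17,0) nearest=6 d=3 new=(17,0) → add node 12 parent=6 cost=20
24. q=(30,19) nearest=4 d=14 new=(21,10) → blocked by [15,22]×[8,14], reject
25. q=(22,7) nearest=7 d=2 new=(22,7) → add node 13 parent=7 cost=22
26. q=(27,3) nearest=13 d=5 new=(27,3) → add node 14 parent=13 cost=27
27. q=(10,12) nearest=3 d=2 new=(10,12) → add node 15 parent=3 cost=12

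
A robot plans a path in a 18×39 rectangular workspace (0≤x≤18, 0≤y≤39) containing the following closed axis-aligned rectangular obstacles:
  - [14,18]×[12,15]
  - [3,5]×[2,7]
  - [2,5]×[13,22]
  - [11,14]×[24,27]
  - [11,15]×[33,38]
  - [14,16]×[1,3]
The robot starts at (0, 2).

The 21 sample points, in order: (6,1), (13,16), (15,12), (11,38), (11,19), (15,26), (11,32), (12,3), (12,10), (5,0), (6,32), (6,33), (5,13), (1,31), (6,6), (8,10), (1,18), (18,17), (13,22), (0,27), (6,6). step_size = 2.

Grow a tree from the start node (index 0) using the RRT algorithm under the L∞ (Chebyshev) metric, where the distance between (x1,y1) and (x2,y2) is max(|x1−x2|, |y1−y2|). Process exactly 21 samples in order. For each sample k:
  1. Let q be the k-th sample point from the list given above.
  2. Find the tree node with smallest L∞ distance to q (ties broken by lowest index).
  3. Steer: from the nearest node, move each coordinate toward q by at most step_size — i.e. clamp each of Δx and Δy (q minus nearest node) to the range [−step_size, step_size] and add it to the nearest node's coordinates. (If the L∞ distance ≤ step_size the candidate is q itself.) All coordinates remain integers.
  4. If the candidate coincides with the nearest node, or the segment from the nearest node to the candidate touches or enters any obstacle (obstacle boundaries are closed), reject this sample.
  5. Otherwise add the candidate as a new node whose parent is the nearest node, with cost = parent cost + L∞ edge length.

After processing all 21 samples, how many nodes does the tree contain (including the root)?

1. q=(6,1) nearest=0 d=6 new=(2,1) → add node 1 parent=0 cost=2
2. q=(13,16) nearest=0 d=14 new=(2,4) → add node 2 parent=0 cost=2
3. q=(15,12) nearest=1 d=13 new=(4,3) → blocked by [3,5]×[2,7], reject
4. q=(11,38) nearest=2 d=34 new=(4,6) → blocked by [3,5]×[2,7], reject
5. q=(11,19) nearest=2 d=15 new=(4,6) → blocked by [3,5]×[2,7], reject
6. q=(15,26) nearest=2 d=22 new=(4,6) → blocked by [3,5]×[2,7], reject
7. q=(11,32) nearest=2 d=28 new=(4,6) → blocked by [3,5]×[2,7], reject
8. q=(12,3) nearest=1 d=10 new=(4,3) → blocked by [3,5]×[2,7], reject
9. q=(12,10) nearest=1 d=10 new=(4,3) → blocked by [3,5]×[2,7], reject
10. q=(5,0) nearest=1 d=3 new=(4,0) → add node 3 parent=1 cost=4
11. q=(6,32) nearest=2 d=28 new=(4,6) → blocked by [3,5]×[2,7], reject
12. q=(6,33) nearest=2 d=29 new=(4,6) → blocked by [3,5]×[2,7], reject
13. q=(5,13) nearest=2 d=9 new=(4,6) → blocked by [3,5]×[2,7], reject
14. q=(1,31) nearest=2 d=27 new=(1,6) → add node 4 parent=2 cost=4
15. q=(6,6) nearest=2 d=4 new=(4,6) → blocked by [3,5]×[2,7], reject
16. q=(8,10) nearest=2 d=6 new=(4,6) → blocked by [3,5]×[2,7], reject
17. q=(1,18) nearest=4 d=12 new=(1,8) → add node 5 parent=4 cost=6
18. q=(18,17) nearest=1 d=16 new=(4,3) → blocked by [3,5]×[2,7], reject
19. q=(13,22) nearest=5 d=14 new=(3,10) → add node 6 parent=5 cost=8
20. q=(0,27) nearest=6 d=17 new=(1,12) → add node 7 parent=6 cost=10
21. q=(6,6) nearest=2 d=4 new=(4,6) → blocked by [3,5]×[2,7], reject

Node count: 8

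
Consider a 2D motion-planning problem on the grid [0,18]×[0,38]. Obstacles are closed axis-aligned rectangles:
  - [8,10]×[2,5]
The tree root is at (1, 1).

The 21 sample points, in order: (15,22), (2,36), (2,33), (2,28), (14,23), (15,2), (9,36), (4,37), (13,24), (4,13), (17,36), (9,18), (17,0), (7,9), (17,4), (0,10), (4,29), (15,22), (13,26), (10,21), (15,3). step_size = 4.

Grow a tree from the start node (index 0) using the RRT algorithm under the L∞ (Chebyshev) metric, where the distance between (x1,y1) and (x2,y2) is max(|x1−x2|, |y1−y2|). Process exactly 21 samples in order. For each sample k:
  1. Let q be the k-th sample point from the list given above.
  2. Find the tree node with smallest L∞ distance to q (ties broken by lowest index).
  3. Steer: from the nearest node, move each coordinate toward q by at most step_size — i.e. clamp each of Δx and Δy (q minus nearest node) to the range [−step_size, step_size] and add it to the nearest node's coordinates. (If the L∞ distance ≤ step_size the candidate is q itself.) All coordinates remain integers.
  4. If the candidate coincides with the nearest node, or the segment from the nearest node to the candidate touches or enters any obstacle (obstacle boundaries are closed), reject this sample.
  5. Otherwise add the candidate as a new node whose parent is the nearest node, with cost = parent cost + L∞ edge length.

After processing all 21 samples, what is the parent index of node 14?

Parent of node 14: 2

1. q=(15,22) nearest=0 d=21 new=(5,5) → add node 1 parent=0 cost=4
2. q=(2,36) nearest=1 d=31 new=(2,9) → add node 2 parent=1 cost=8
3. q=(2,33) nearest=2 d=24 new=(2,13) → add node 3 parent=2 cost=12
4. q=(2,28) nearest=3 d=15 new=(2,17) → add node 4 parent=3 cost=16
5. q=(14,23) nearest=3 d=12 new=(6,17) → add node 5 parent=3 cost=16
6. q=(15,2) nearest=1 d=10 new=(9,2) → blocked by [8,10]×[2,5], reject
7. q=(9,36) nearest=4 d=19 new=(6,21) → add node 6 parent=4 cost=20
8. q=(4,37) nearest=6 d=16 new=(4,25) → add node 7 parent=6 cost=24
9. q=(13,24) nearest=5 d=7 new=(10,21) → add node 8 parent=5 cost=20
10. q=(4,13) nearest=3 d=2 new=(4,13) → add node 9 parent=3 cost=14
11. q=(17,36) nearest=7 d=13 new=(8,29) → add node 10 parent=7 cost=28
12. q=(9,18) nearest=5 d=3 new=(9,18) → add node 11 parent=5 cost=19
13. q=(17,0) nearest=1 d=12 new=(9,1) → blocked by [8,10]×[2,5], reject
14. q=(7,9) nearest=1 d=4 new=(7,9) → add node 12 parent=1 cost=8
15. q=(17,4) nearest=12 d=10 new=(11,5) → add node 13 parent=12 cost=12
16. q=(0,10) nearest=2 d=2 new=(0,10) → add node 14 parent=2 cost=10
17. q=(4,29) nearest=7 d=4 new=(4,29) → add node 15 parent=7 cost=28
18. q=(15,22) nearest=8 d=5 new=(14,22) → add node 16 parent=8 cost=24
19. q=(13,26) nearest=16 d=4 new=(13,26) → add node 17 parent=16 cost=28
20. q=(10,21) nearest=8 d=0 → coincident, reject
21. q=(15,3) nearest=13 d=4 new=(15,3) → add node 18 parent=13 cost=16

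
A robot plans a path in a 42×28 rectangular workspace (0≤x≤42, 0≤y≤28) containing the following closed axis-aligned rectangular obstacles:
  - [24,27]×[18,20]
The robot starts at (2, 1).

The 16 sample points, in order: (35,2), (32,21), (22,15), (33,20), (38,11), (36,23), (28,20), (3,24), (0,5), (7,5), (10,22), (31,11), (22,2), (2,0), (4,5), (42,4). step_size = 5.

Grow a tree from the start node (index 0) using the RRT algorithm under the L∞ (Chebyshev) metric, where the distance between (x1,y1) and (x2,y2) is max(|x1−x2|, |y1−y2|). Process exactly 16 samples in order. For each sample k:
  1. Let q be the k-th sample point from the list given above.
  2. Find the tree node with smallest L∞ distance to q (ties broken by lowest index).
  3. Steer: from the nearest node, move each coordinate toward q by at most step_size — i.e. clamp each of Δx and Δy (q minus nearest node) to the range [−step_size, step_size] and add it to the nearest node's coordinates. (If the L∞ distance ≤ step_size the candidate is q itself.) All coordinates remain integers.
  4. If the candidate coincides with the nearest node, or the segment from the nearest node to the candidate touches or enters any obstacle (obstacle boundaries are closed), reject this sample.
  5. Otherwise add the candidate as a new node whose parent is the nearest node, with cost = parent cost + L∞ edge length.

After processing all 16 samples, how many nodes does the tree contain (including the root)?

Node count: 17

1. q=(35,2) nearest=0 d=33 new=(7,2) → add node 1 parent=0 cost=5
2. q=(32,21) nearest=1 d=25 new=(12,7) → add node 2 parent=1 cost=10
3. q=(22,15) nearest=2 d=10 new=(17,12) → add node 3 parent=2 cost=15
4. q=(33,20) nearest=3 d=16 new=(22,17) → add node 4 parent=3 cost=20
5. q=(38,11) nearest=4 d=16 new=(27,12) → add node 5 parent=4 cost=25
6. q=(36,23) nearest=5 d=11 new=(32,17) → add node 6 parent=5 cost=30
7. q=(28,20) nearest=6 d=4 new=(28,20) → add node 7 parent=6 cost=34
8. q=(3,24) nearest=3 d=14 new=(12,17) → add node 8 parent=3 cost=20
9. q=(0,5) nearest=0 d=4 new=(0,5) → add node 9 parent=0 cost=4
10. q=(7,5) nearest=1 d=3 new=(7,5) → add node 10 parent=1 cost=8
11. q=(10,22) nearest=8 d=5 new=(10,22) → add node 11 parent=8 cost=25
12. q=(31,11) nearest=5 d=4 new=(31,11) → add node 12 parent=5 cost=29
13. q=(22,2) nearest=12 d=9 new=(26,6) → add node 13 parent=12 cost=34
14. q=(2,0) nearest=0 d=1 new=(2,0) → add node 14 parent=0 cost=1
15. q=(4,5) nearest=1 d=3 new=(4,5) → add node 15 parent=1 cost=8
16. q=(42,4) nearest=12 d=11 new=(36,6) → add node 16 parent=12 cost=34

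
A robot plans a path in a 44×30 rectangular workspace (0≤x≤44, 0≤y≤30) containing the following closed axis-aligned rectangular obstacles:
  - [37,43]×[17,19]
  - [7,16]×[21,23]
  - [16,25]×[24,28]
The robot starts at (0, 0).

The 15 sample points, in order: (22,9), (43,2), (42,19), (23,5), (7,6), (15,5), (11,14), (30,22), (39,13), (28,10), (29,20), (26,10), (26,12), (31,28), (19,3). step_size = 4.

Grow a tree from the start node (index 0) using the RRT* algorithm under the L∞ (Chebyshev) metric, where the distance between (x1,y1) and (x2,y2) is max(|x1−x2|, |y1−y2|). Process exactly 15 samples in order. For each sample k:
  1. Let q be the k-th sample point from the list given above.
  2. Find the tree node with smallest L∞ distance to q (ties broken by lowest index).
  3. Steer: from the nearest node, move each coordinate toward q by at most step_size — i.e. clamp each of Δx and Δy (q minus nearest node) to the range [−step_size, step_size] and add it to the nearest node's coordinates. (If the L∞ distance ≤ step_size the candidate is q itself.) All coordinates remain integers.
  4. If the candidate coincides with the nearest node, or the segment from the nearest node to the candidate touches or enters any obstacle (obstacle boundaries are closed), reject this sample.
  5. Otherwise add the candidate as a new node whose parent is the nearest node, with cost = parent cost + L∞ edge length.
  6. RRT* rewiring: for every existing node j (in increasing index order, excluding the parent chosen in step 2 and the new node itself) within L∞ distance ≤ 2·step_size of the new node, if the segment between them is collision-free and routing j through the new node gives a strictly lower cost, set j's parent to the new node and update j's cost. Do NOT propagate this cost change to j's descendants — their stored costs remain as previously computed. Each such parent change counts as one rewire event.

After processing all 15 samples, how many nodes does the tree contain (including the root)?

1. q=(22,9) nearest=0 d=22 new=(4,4) → add node 1 parent=0 cost=4
2. q=(43,2) nearest=1 d=39 new=(8,2) → add node 2 parent=1 cost=8
3. q=(42,19) nearest=2 d=34 new=(12,6) → add node 3 parent=2 cost=12
4. q=(23,5) nearest=3 d=11 new=(16,5) → add node 4 parent=3 cost=16
5. q=(7,6) nearest=1 d=3 new=(7,6) → add node 5 parent=1 cost=7
6. q=(15,5) nearest=4 d=1 new=(15,5) → add node 6 parent=4 cost=17
7. q=(11,14) nearest=3 d=8 new=(11,10) → add node 7 parent=3 cost=16
8. q=(30,22) nearest=4 d=17 new=(20,9) → add node 8 parent=4 cost=20
9. q=(39,13) nearest=8 d=19 new=(24,13) → add node 9 parent=8 cost=24
10. q=(28,10) nearest=9 d=4 new=(28,10) → add node 10 parent=9 cost=28
11. q=(29,20) nearest=9 d=7 new=(28,17) → add node 11 parent=9 cost=28
12. q=(26,10) nearest=10 d=2 new=(26,10) → add node 12 parent=10 cost=30
13. q=(26,12) nearest=9 d=2 new=(26,12) → add node 13 parent=9 cost=26; rewire 12→13 (28<30)
14. q=(31,28) nearest=11 d=11 new=(31,21) → add node 14 parent=11 cost=32
15. q=(19,3) nearest=4 d=3 new=(19,3) → add node 15 parent=4 cost=19; rewire 12→15 (26<28)

Node count: 16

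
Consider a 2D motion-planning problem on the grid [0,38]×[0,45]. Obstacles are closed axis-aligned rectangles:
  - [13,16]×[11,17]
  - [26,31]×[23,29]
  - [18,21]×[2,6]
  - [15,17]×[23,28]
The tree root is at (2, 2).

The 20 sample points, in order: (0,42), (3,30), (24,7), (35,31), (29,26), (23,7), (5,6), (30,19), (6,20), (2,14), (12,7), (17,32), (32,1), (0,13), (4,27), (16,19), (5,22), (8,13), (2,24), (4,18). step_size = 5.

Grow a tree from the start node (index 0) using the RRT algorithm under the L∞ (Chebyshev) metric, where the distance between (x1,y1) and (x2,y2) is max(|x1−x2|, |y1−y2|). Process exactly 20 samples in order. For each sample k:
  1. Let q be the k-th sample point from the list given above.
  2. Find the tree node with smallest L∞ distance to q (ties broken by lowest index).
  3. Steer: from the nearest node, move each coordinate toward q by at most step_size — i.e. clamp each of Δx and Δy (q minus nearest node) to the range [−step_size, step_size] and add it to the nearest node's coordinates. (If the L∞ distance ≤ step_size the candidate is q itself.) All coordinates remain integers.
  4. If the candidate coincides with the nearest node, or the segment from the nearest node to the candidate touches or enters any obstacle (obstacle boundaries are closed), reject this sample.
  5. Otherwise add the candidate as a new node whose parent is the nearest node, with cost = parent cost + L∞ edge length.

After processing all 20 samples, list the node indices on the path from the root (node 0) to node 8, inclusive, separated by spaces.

Path: 0 1 2 8

1. q=(0,42) nearest=0 d=40 new=(0,7) → add node 1 parent=0 cost=5
2. q=(3,30) nearest=1 d=23 new=(3,12) → add node 2 parent=1 cost=10
3. q=(24,7) nearest=2 d=21 new=(8,7) → add node 3 parent=2 cost=15
4. q=(35,31) nearest=3 d=27 new=(13,12) → blocked by [13,16]×[11,17], reject
5. q=(29,26) nearest=3 d=21 new=(13,12) → blocked by [13,16]×[11,17], reject
6. q=(23,7) nearest=3 d=15 new=(13,7) → add node 4 parent=3 cost=20
7. q=(5,6) nearest=3 d=3 new=(5,6) → add node 5 parent=3 cost=18
8. q=(30,19) nearest=4 d=17 new=(18,12) → add node 6 parent=4 cost=25
9. q=(6,20) nearest=2 d=8 new=(6,17) → add node 7 parent=2 cost=15
10. q=(2,14) nearest=2 d=2 new=(2,14) → add node 8 parent=2 cost=12
11. q=(12,7) nearest=4 d=1 new=(12,7) → add node 9 parent=4 cost=21
12. q=(17,32) nearest=7 d=15 new=(11,22) → add node 10 parent=7 cost=20
13. q=(32,1) nearest=6 d=14 new=(23,7) → add node 11 parent=6 cost=30
14. q=(0,13) nearest=8 d=2 new=(0,13) → add node 12 parent=8 cost=14
15. q=(4,27) nearest=10 d=7 new=(6,27) → add node 13 parent=10 cost=25
16. q=(16,19) nearest=10 d=5 new=(16,19) → add node 14 parent=10 cost=25
17. q=(5,22) nearest=7 d=5 new=(5,22) → add node 15 parent=7 cost=20
18. q=(8,13) nearest=7 d=4 new=(8,13) → add node 16 parent=7 cost=19
19. q=(2,24) nearest=15 d=3 new=(2,24) → add node 17 parent=15 cost=23
20. q=(4,18) nearest=7 d=2 new=(4,18) → add node 18 parent=7 cost=17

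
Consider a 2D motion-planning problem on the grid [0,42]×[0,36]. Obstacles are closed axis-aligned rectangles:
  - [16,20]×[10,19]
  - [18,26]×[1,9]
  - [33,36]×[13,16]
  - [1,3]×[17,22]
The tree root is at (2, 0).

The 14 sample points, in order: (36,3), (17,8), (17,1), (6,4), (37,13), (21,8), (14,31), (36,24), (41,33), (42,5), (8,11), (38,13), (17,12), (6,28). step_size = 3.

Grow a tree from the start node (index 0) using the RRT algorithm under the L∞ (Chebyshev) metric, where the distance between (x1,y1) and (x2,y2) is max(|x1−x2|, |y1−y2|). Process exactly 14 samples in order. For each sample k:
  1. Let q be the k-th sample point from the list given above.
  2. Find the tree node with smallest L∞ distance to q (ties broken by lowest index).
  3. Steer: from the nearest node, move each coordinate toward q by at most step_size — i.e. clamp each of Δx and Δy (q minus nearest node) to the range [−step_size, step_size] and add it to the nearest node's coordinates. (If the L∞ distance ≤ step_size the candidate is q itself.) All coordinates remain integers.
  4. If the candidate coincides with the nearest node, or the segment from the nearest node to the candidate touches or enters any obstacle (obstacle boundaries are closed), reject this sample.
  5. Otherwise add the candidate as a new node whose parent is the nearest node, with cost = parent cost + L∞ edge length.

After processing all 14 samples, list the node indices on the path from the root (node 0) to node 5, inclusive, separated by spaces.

1. q=(36,3) nearest=0 d=34 new=(5,3) → add node 1 parent=0 cost=3
2. q=(17,8) nearest=1 d=12 new=(8,6) → add node 2 parent=1 cost=6
3. q=(17,1) nearest=2 d=9 new=(11,3) → add node 3 parent=2 cost=9
4. q=(6,4) nearest=1 d=1 new=(6,4) → add node 4 parent=1 cost=4
5. q=(37,13) nearest=3 d=26 new=(14,6) → add node 5 parent=3 cost=12
6. q=(21,8) nearest=5 d=7 new=(17,8) → add node 6 parent=5 cost=15
7. q=(14,31) nearest=6 d=23 new=(14,11) → add node 7 parent=6 cost=18
8. q=(36,24) nearest=6 d=19 new=(20,11) → blocked by [16,20]×[10,19], reject
9. q=(41,33) nearest=6 d=25 new=(20,11) → blocked by [16,20]×[10,19], reject
10. q=(42,5) nearest=6 d=25 new=(20,5) → blocked by [18,26]×[1,9], reject
11. q=(8,11) nearest=2 d=5 new=(8,9) → add node 8 parent=2 cost=9
12. q=(38,13) nearest=6 d=21 new=(20,11) → blocked by [16,20]×[10,19], reject
13. q=(17,12) nearest=7 d=3 new=(17,12) → blocked by [16,20]×[10,19], reject
14. q=(6,28) nearest=7 d=17 new=(11,14) → add node 9 parent=7 cost=21

Path: 0 1 2 3 5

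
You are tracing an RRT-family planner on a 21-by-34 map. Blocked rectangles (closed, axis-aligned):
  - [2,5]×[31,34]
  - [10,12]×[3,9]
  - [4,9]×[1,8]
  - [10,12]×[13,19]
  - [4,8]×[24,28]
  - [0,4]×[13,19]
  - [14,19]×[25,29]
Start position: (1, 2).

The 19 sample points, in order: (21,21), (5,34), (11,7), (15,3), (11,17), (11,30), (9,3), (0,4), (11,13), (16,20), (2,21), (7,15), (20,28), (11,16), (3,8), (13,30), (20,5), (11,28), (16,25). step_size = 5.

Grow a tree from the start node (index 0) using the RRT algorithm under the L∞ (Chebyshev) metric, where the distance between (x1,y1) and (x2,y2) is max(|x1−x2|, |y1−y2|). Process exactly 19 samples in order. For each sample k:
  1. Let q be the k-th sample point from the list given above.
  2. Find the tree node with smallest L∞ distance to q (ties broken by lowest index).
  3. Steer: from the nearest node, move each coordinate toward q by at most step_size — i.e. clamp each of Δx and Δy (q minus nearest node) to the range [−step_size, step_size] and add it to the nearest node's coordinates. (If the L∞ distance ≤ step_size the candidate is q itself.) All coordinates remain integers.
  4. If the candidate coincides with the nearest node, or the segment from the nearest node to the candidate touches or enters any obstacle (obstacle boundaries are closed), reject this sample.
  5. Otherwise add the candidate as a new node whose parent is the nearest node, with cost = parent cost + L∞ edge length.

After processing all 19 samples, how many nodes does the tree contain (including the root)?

1. q=(21,21) nearest=0 d=20 new=(6,7) → blocked by [4,9]×[1,8], reject
2. q=(5,34) nearest=0 d=32 new=(5,7) → blocked by [4,9]×[1,8], reject
3. q=(11,7) nearest=0 d=10 new=(6,7) → blocked by [4,9]×[1,8], reject
4. q=(15,3) nearest=0 d=14 new=(6,3) → blocked by [4,9]×[1,8], reject
5. q=(11,17) nearest=0 d=15 new=(6,7) → blocked by [4,9]×[1,8], reject
6. q=(11,30) nearest=0 d=28 new=(6,7) → blocked by [4,9]×[1,8], reject
7. q=(9,3) nearest=0 d=8 new=(6,3) → blocked by [4,9]×[1,8], reject
8. q=(0,4) nearest=0 d=2 new=(0,4) → add node 1 parent=0 cost=2
9. q=(11,13) nearest=0 d=11 new=(6,7) → blocked by [4,9]×[1,8], reject
10. q=(16,20) nearest=1 d=16 new=(5,9) → blocked by [4,9]×[1,8], reject
11. q=(2,21) nearest=1 d=17 new=(2,9) → add node 2 parent=1 cost=7
12. q=(7,15) nearest=2 d=6 new=(7,14) → add node 3 parent=2 cost=12
13. q=(20,28) nearest=3 d=14 new=(12,19) → blocked by [10,12]×[13,19], reject
14. q=(11,16) nearest=3 d=4 new=(11,16) → blocked by [10,12]×[13,19], reject
15. q=(3,8) nearest=2 d=1 new=(3,8) → add node 4 parent=2 cost=8
16. q=(13,30) nearest=3 d=16 new=(12,19) → blocked by [10,12]×[13,19], reject
17. q=(20,5) nearest=3 d=13 new=(12,9) → blocked by [10,12]×[3,9], reject
18. q=(11,28) nearest=3 d=14 new=(11,19) → blocked by [10,12]×[13,19], reject
19. q=(16,25) nearest=3 d=11 new=(12,19) → blocked by [10,12]×[13,19], reject

Node count: 5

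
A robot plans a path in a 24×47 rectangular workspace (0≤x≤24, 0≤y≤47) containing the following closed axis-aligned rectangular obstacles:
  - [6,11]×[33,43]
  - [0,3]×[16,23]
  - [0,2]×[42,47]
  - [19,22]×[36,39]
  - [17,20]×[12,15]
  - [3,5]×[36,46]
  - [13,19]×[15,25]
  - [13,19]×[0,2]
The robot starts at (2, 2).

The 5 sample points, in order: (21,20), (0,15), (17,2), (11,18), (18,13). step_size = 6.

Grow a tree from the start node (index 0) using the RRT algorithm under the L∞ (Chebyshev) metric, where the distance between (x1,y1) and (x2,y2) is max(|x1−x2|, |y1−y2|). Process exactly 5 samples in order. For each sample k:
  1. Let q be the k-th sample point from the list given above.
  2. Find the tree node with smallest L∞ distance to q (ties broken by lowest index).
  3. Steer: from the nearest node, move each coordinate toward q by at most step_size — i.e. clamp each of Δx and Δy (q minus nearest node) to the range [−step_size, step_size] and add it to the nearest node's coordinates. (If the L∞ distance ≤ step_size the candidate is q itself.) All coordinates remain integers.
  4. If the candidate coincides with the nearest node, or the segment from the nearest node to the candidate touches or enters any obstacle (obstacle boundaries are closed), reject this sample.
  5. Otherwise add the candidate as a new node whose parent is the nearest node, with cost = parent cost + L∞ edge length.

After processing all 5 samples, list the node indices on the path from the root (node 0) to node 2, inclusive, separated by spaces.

1. q=(21,20) nearest=0 d=19 new=(8,8) → add node 1 parent=0 cost=6
2. q=(0,15) nearest=1 d=8 new=(2,14) → add node 2 parent=1 cost=12
3. q=(17,2) nearest=1 d=9 new=(14,2) → blocked by [13,19]×[0,2], reject
4. q=(11,18) nearest=2 d=9 new=(8,18) → add node 3 parent=2 cost=18
5. q=(18,13) nearest=1 d=10 new=(14,13) → add node 4 parent=1 cost=12

Path: 0 1 2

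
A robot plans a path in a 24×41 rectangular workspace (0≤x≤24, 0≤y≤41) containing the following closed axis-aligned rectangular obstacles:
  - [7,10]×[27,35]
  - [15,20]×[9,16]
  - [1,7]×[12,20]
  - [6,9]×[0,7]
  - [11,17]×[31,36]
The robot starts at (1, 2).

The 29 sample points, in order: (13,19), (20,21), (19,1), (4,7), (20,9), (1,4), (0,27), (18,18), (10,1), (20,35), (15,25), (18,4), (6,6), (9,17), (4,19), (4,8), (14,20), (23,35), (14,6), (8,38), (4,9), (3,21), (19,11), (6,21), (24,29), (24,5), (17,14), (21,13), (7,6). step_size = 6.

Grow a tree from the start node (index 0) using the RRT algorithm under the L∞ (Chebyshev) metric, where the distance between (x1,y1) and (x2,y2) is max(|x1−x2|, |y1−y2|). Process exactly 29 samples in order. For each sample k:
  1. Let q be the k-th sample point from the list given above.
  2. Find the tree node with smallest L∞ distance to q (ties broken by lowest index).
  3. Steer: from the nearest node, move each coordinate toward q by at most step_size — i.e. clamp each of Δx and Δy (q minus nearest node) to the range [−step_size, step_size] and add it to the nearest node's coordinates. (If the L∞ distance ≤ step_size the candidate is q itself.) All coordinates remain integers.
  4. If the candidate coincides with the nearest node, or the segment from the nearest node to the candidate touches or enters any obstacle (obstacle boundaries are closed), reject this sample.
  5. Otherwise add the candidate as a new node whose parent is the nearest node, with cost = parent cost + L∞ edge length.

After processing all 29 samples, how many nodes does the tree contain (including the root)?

Node count: 13

1. q=(13,19) nearest=0 d=17 new=(7,8) → blocked by [6,9]×[0,7], reject
2. q=(20,21) nearest=0 d=19 new=(7,8) → blocked by [6,9]×[0,7], reject
3. q=(19,1) nearest=0 d=18 new=(7,1) → blocked by [6,9]×[0,7], reject
4. q=(4,7) nearest=0 d=5 new=(4,7) → add node 1 parent=0 cost=5
5. q=(20,9) nearest=1 d=16 new=(10,9) → add node 2 parent=1 cost=11
6. q=(1,4) nearest=0 d=2 new=(1,4) → add node 3 parent=0 cost=2
7. q=(0,27) nearest=2 d=18 new=(4,15) → blocked by [1,7]×[12,20], reject
8. q=(18,18) nearest=2 d=9 new=(16,15) → blocked by [15,20]×[9,16], reject
9. q=(10,1) nearest=1 d=6 new=(10,1) → blocked by [6,9]×[0,7], reject
10. q=(20,35) nearest=2 d=26 new=(16,15) → blocked by [15,20]×[9,16], reject
11. q=(15,25) nearest=2 d=16 new=(15,15) → blocked by [15,20]×[9,16], reject
12. q=(18,4) nearest=2 d=8 new=(16,4) → add node 4 parent=2 cost=17
13. q=(6,6) nearest=1 d=2 new=(6,6) → blocked by [6,9]×[0,7], reject
14. q=(9,17) nearest=2 d=8 new=(9,15) → add node 5 parent=2 cost=17
15. q=(4,19) nearest=5 d=5 new=(4,19) → blocked by [1,7]×[12,20], reject
16. q=(4,8) nearest=1 d=1 new=(4,8) → add node 6 parent=1 cost=6
17. q=(14,20) nearest=5 d=5 new=(14,20) → add node 7 parent=5 cost=22
18. q=(23,35) nearest=7 d=15 new=(20,26) → add node 8 parent=7 cost=28
19. q=(14,6) nearest=4 d=2 new=(14,6) → add node 9 parent=4 cost=19
20. q=(8,38) nearest=8 d=12 new=(14,32) → blocked by [11,17]×[31,36], reject
21. q=(4,9) nearest=6 d=1 new=(4,9) → add node 10 parent=6 cost=7
22. q=(3,21) nearest=5 d=6 new=(3,21) → blocked by [1,7]×[12,20], reject
23. q=(19,11) nearest=9 d=5 new=(19,11) → blocked by [15,20]×[9,16], reject
24. q=(6,21) nearest=5 d=6 new=(6,21) → blocked by [1,7]×[12,20], reject
25. q=(24,29) nearest=8 d=4 new=(24,29) → add node 11 parent=8 cost=32
26. q=(24,5) nearest=4 d=8 new=(22,5) → add node 12 parent=4 cost=23
27. q=(17,14) nearest=7 d=6 new=(17,14) → blocked by [15,20]×[9,16], reject
28. q=(21,13) nearest=7 d=7 new=(20,14) → blocked by [15,20]×[9,16], reject
29. q=(7,6) nearest=1 d=3 new=(7,6) → blocked by [6,9]×[0,7], reject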